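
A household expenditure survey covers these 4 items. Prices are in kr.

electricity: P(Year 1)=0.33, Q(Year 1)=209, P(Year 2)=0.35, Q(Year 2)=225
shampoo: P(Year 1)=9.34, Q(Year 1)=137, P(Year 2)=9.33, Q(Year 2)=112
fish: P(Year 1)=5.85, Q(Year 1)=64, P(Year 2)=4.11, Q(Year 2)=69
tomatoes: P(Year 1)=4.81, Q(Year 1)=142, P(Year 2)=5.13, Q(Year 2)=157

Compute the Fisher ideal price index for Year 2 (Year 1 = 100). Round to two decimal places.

97.23

Laspeyres component (base-period weights):
ΣP(Year 2)Q(Year 1) = 0.35×209 + 9.33×137 + 4.11×64 + 5.13×142 = 73.15 + 1278.21 + 263.04 + 728.46 = 2342.86
ΣP(Year 1)Q(Year 1) = 0.33×209 + 9.34×137 + 5.85×64 + 4.81×142 = 68.97 + 1279.58 + 374.4 + 683.02 = 2405.97
L = 2342.86 / 2405.97 × 100 = 97.3769
Paasche component (current-period weights):
ΣP(Year 2)Q(Year 2) = 0.35×225 + 9.33×112 + 4.11×69 + 5.13×157 = 78.75 + 1044.96 + 283.59 + 805.41 = 2212.71
ΣP(Year 1)Q(Year 2) = 0.33×225 + 9.34×112 + 5.85×69 + 4.81×157 = 74.25 + 1046.08 + 403.65 + 755.17 = 2279.15
P = 2212.71 / 2279.15 × 100 = 97.0849
Fisher = √(L × P) = √(97.3769 × 97.0849) = 97.2308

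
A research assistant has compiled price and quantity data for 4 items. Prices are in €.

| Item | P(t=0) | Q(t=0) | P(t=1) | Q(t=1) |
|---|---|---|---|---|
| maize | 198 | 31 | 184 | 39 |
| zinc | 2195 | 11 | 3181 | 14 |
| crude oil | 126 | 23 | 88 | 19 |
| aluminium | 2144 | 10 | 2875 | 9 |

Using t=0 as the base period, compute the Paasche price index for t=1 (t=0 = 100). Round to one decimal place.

Paasche price index uses current-period quantities as weights.
ΣP(t=1)·Q(t=1) = 184×39 + 3181×14 + 88×19 + 2875×9 = 7176 + 44534 + 1672 + 25875 = 79257
ΣP(t=0)·Q(t=1) = 198×39 + 2195×14 + 126×19 + 2144×9 = 7722 + 30730 + 2394 + 19296 = 60142
Index = 79257 / 60142 × 100 = 131.7831

131.8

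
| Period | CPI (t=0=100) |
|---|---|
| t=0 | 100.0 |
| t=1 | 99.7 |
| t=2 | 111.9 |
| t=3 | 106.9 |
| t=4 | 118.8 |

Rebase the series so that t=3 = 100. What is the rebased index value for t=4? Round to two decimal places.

Rebased(t=4) = 118.8 / 106.9 × 100 = 111.1319

111.13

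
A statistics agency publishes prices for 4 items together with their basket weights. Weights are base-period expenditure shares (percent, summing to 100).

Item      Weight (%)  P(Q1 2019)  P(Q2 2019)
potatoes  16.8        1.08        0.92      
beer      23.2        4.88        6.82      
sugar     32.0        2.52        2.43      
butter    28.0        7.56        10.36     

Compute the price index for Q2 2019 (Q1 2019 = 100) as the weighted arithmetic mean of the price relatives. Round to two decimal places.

potatoes: 16.8 × (0.92/1.08) = 16.8 × 0.851852 = 14.3111
beer: 23.2 × (6.82/4.88) = 23.2 × 1.397541 = 32.4230
sugar: 32.0 × (2.43/2.52) = 32.0 × 0.964286 = 30.8571
butter: 28.0 × (10.36/7.56) = 28.0 × 1.370370 = 38.3704
Index = Σ wᵢ·(p₁ᵢ/p₀ᵢ) = 14.3111 + 32.4230 + 30.8571 + 38.3704 = 115.9616

115.96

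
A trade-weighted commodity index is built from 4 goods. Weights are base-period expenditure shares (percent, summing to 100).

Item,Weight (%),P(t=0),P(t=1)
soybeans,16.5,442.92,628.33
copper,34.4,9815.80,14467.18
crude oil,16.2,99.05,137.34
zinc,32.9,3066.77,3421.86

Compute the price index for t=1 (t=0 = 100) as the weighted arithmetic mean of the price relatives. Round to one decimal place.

133.3

soybeans: 16.5 × (628.33/442.92) = 16.5 × 1.418608 = 23.4070
copper: 34.4 × (14467.18/9815.80) = 34.4 × 1.473867 = 50.7010
crude oil: 16.2 × (137.34/99.05) = 16.2 × 1.386572 = 22.4625
zinc: 32.9 × (3421.86/3066.77) = 32.9 × 1.115786 = 36.7094
Index = Σ wᵢ·(p₁ᵢ/p₀ᵢ) = 23.4070 + 50.7010 + 22.4625 + 36.7094 = 133.2799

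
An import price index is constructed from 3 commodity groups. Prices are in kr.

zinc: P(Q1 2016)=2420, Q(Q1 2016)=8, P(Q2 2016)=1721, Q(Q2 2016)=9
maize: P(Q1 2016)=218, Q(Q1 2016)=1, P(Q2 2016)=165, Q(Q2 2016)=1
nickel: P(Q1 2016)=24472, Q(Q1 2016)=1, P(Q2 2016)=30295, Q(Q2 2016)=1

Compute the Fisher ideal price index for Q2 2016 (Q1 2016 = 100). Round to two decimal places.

99.64

Laspeyres component (base-period weights):
ΣP(Q2 2016)Q(Q1 2016) = 1721×8 + 165×1 + 30295×1 = 13768 + 165 + 30295 = 44228
ΣP(Q1 2016)Q(Q1 2016) = 2420×8 + 218×1 + 24472×1 = 19360 + 218 + 24472 = 44050
L = 44228 / 44050 × 100 = 100.4041
Paasche component (current-period weights):
ΣP(Q2 2016)Q(Q2 2016) = 1721×9 + 165×1 + 30295×1 = 15489 + 165 + 30295 = 45949
ΣP(Q1 2016)Q(Q2 2016) = 2420×9 + 218×1 + 24472×1 = 21780 + 218 + 24472 = 46470
P = 45949 / 46470 × 100 = 98.8788
Fisher = √(L × P) = √(100.4041 × 98.8788) = 99.6385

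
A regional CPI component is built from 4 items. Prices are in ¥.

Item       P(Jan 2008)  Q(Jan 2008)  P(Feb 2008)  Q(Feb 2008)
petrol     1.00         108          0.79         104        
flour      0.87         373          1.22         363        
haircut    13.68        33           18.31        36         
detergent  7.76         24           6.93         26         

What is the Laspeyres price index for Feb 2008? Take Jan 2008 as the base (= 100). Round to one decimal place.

122.5

Laspeyres price index uses base-period quantities as weights.
ΣP(Feb 2008)·Q(Jan 2008) = 0.79×108 + 1.22×373 + 18.31×33 + 6.93×24 = 85.32 + 455.06 + 604.23 + 166.32 = 1310.93
ΣP(Jan 2008)·Q(Jan 2008) = 1.00×108 + 0.87×373 + 13.68×33 + 7.76×24 = 108 + 324.51 + 451.44 + 186.24 = 1070.19
Index = 1310.93 / 1070.19 × 100 = 122.4951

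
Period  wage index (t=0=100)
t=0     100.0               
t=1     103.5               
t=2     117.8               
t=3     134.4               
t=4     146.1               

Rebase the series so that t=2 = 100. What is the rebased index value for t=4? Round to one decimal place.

Rebased(t=4) = 146.1 / 117.8 × 100 = 124.0238

124.0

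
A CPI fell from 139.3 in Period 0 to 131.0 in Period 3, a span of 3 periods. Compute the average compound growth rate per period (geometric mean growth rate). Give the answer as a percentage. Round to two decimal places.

-2.03%

Growth factor = (131.0/139.3)^(1/3) = (0.940416)^(1/3) = 0.979731
Growth rate = 0.979731 − 1 = -0.020269 = -2.0269%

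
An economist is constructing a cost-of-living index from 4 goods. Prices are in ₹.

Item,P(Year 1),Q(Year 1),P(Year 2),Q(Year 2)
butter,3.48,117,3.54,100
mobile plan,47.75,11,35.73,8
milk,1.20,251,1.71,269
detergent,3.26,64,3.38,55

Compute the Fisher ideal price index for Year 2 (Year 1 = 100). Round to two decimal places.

Laspeyres component (base-period weights):
ΣP(Year 2)Q(Year 1) = 3.54×117 + 35.73×11 + 1.71×251 + 3.38×64 = 414.18 + 393.03 + 429.21 + 216.32 = 1452.74
ΣP(Year 1)Q(Year 1) = 3.48×117 + 47.75×11 + 1.20×251 + 3.26×64 = 407.16 + 525.25 + 301.2 + 208.64 = 1442.25
L = 1452.74 / 1442.25 × 100 = 100.7273
Paasche component (current-period weights):
ΣP(Year 2)Q(Year 2) = 3.54×100 + 35.73×8 + 1.71×269 + 3.38×55 = 354 + 285.84 + 459.99 + 185.9 = 1285.73
ΣP(Year 1)Q(Year 2) = 3.48×100 + 47.75×8 + 1.20×269 + 3.26×55 = 348 + 382 + 322.8 + 179.3 = 1232.1
P = 1285.73 / 1232.1 × 100 = 104.3527
Fisher = √(L × P) = √(100.7273 × 104.3527) = 102.5240

102.52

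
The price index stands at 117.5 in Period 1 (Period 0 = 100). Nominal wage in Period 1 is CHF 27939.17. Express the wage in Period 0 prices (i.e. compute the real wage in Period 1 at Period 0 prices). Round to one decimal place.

23778.0

Real = Nominal ÷ (Index/100) = 27939.17 ÷ (117.5/100)
     = 27939.17 ÷ 1.175 = 23778.0170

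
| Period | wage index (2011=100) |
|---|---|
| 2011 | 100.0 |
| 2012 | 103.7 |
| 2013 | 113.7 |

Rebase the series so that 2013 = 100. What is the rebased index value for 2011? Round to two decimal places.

Rebased(2011) = 100.0 / 113.7 × 100 = 87.9507

87.95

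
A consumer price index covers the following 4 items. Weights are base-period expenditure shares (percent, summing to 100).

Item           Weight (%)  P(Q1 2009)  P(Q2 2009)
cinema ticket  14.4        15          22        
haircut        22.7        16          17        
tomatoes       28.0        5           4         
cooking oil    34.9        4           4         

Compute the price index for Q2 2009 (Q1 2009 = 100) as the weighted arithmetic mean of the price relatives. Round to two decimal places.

cinema ticket: 14.4 × (22/15) = 14.4 × 1.466667 = 21.1200
haircut: 22.7 × (17/16) = 22.7 × 1.062500 = 24.1187
tomatoes: 28.0 × (4/5) = 28.0 × 0.800000 = 22.4000
cooking oil: 34.9 × (4/4) = 34.9 × 1.000000 = 34.9000
Index = Σ wᵢ·(p₁ᵢ/p₀ᵢ) = 21.1200 + 24.1187 + 22.4000 + 34.9000 = 102.5387

102.54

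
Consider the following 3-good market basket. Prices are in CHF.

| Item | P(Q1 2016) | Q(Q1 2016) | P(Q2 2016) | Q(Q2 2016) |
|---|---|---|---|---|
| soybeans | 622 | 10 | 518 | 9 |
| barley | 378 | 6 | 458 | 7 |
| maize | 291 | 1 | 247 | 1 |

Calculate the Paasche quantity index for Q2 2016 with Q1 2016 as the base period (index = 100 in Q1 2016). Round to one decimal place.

Paasche quantity index uses current-period prices as weights.
ΣP(Q2 2016)·Q(Q2 2016) = 518×9 + 458×7 + 247×1 = 4662 + 3206 + 247 = 8115
ΣP(Q2 2016)·Q(Q1 2016) = 518×10 + 458×6 + 247×1 = 5180 + 2748 + 247 = 8175
Index = 8115 / 8175 × 100 = 99.2661

99.3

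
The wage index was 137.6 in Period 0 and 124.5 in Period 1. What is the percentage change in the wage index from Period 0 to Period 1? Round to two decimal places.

Change = (124.5 − 137.6) / 137.6 × 100
       = -13.1 / 137.6 × 100 = -9.5203%

-9.52%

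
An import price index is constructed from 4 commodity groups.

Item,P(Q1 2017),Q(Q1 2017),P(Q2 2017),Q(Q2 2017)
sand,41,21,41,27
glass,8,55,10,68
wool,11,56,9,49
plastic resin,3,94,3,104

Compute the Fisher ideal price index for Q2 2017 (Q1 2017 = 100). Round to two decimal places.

100.71

Laspeyres component (base-period weights):
ΣP(Q2 2017)Q(Q1 2017) = 41×21 + 10×55 + 9×56 + 3×94 = 861 + 550 + 504 + 282 = 2197
ΣP(Q1 2017)Q(Q1 2017) = 41×21 + 8×55 + 11×56 + 3×94 = 861 + 440 + 616 + 282 = 2199
L = 2197 / 2199 × 100 = 99.9090
Paasche component (current-period weights):
ΣP(Q2 2017)Q(Q2 2017) = 41×27 + 10×68 + 9×49 + 3×104 = 1107 + 680 + 441 + 312 = 2540
ΣP(Q1 2017)Q(Q2 2017) = 41×27 + 8×68 + 11×49 + 3×104 = 1107 + 544 + 539 + 312 = 2502
P = 2540 / 2502 × 100 = 101.5188
Fisher = √(L × P) = √(99.9090 × 101.5188) = 100.7107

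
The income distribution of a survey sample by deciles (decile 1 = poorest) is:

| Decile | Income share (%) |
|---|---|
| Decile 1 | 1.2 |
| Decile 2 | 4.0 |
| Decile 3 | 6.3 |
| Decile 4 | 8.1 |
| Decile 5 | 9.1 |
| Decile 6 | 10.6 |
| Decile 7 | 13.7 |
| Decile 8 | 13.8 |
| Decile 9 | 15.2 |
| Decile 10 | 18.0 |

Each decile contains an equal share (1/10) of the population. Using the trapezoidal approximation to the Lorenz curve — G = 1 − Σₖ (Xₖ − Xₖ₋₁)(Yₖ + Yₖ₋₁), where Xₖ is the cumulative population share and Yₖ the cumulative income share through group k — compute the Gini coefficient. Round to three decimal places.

Cumulative income shares Yₖ: 0.0120, 0.0520, 0.1150, 0.1960, 0.2870, 0.3930, 0.5300, 0.6680, 0.8200, 1.0000
Σ (Xₖ−Xₖ₋₁)(Yₖ+Yₖ₋₁) = (1/10)(0.0120+0.0000) + (1/10)(0.0520+0.0120) + (1/10)(0.1150+0.0520) + (1/10)(0.1960+0.1150) + (1/10)(0.2870+0.1960) + (1/10)(0.3930+0.2870) + (1/10)(0.5300+0.3930) + (1/10)(0.6680+0.5300) + (1/10)(0.8200+0.6680) + (1/10)(1.0000+0.8200)
  = 0.0012 + 0.0064 + 0.0167 + 0.0311 + 0.0483 + 0.0680 + 0.0923 + 0.1198 + 0.1488 + 0.1820 = 0.7146
G = 1 − 0.7146 = 0.2854

0.285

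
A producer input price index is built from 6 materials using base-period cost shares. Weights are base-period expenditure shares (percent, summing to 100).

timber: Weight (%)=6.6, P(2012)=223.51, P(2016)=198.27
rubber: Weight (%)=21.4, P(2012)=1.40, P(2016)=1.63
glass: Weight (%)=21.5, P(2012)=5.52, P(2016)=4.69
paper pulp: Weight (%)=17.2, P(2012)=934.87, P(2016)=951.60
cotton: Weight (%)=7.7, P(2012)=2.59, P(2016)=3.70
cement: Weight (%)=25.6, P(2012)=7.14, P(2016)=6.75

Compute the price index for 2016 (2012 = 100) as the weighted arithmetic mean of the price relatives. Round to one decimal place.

101.7

timber: 6.6 × (198.27/223.51) = 6.6 × 0.887074 = 5.8547
rubber: 21.4 × (1.63/1.40) = 21.4 × 1.164286 = 24.9157
glass: 21.5 × (4.69/5.52) = 21.5 × 0.849638 = 18.2672
paper pulp: 17.2 × (951.60/934.87) = 17.2 × 1.017896 = 17.5078
cotton: 7.7 × (3.70/2.59) = 7.7 × 1.428571 = 11.0000
cement: 25.6 × (6.75/7.14) = 25.6 × 0.945378 = 24.2017
Index = Σ wᵢ·(p₁ᵢ/p₀ᵢ) = 5.8547 + 24.9157 + 18.2672 + 17.5078 + 11.0000 + 24.2017 = 101.7471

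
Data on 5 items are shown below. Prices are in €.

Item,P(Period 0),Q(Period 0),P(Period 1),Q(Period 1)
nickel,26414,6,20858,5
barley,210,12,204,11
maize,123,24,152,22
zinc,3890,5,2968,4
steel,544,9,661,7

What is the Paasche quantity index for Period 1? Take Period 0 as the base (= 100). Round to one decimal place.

Paasche quantity index uses current-period prices as weights.
ΣP(Period 1)·Q(Period 1) = 20858×5 + 204×11 + 152×22 + 2968×4 + 661×7 = 104290 + 2244 + 3344 + 11872 + 4627 = 126377
ΣP(Period 1)·Q(Period 0) = 20858×6 + 204×12 + 152×24 + 2968×5 + 661×9 = 125148 + 2448 + 3648 + 14840 + 5949 = 152033
Index = 126377 / 152033 × 100 = 83.1247

83.1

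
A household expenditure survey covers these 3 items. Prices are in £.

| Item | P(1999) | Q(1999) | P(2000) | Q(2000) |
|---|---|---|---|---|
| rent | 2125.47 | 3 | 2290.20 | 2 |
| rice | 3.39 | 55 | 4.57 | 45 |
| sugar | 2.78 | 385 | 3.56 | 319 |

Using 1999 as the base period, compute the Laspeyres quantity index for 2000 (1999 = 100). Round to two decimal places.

69.31

Laspeyres quantity index uses base-period prices as weights.
ΣP(1999)·Q(2000) = 2125.47×2 + 3.39×45 + 2.78×319 = 4250.94 + 152.55 + 886.82 = 5290.31
ΣP(1999)·Q(1999) = 2125.47×3 + 3.39×55 + 2.78×385 = 6376.41 + 186.45 + 1070.3 = 7633.16
Index = 5290.31 / 7633.16 × 100 = 69.3069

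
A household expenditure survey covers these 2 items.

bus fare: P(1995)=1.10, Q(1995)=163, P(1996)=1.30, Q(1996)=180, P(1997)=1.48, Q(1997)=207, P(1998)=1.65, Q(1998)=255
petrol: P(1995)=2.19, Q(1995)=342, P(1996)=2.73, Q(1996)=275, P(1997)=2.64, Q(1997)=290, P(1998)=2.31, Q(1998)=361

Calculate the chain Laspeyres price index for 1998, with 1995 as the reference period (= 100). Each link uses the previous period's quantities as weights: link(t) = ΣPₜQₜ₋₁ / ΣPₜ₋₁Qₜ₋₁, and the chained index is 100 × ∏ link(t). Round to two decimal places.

117.35

Link 1995→1996:
ΣP(1996)Q(1995) = 1.30×163 + 2.73×342 = 211.9 + 933.66 = 1145.56
ΣP(1995)Q(1995) = 1.10×163 + 2.19×342 = 179.3 + 748.98 = 928.28
link = 1145.56/928.28 = 1.234067
Link 1996→1997:
ΣP(1997)Q(1996) = 1.48×180 + 2.64×275 = 266.4 + 726 = 992.4
ΣP(1996)Q(1996) = 1.30×180 + 2.73×275 = 234 + 750.75 = 984.75
link = 992.4/984.75 = 1.007768
Link 1997→1998:
ΣP(1998)Q(1997) = 1.65×207 + 2.31×290 = 341.55 + 669.9 = 1011.45
ΣP(1997)Q(1997) = 1.48×207 + 2.64×290 = 306.36 + 765.6 = 1071.96
link = 1011.45/1071.96 = 0.943552
Chained index = 100 × 1.234067 × 1.007768 × 0.943552 = 117.3452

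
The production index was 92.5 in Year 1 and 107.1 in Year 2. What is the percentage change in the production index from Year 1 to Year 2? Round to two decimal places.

Change = (107.1 − 92.5) / 92.5 × 100
       = 14.6 / 92.5 × 100 = 15.7838%

15.78%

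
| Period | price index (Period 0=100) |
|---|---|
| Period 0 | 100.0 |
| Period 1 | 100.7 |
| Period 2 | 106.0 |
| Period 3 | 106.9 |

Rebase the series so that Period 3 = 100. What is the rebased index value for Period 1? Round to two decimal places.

94.20

Rebased(Period 1) = 100.7 / 106.9 × 100 = 94.2002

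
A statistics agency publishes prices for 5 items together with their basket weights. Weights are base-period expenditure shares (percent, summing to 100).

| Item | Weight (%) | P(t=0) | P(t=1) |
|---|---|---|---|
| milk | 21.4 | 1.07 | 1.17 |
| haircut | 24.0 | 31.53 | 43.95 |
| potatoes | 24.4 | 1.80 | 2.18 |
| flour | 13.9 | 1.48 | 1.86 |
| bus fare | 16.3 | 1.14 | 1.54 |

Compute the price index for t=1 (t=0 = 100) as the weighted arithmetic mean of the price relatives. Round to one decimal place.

milk: 21.4 × (1.17/1.07) = 21.4 × 1.093458 = 23.4000
haircut: 24.0 × (43.95/31.53) = 24.0 × 1.393911 = 33.4539
potatoes: 24.4 × (2.18/1.80) = 24.4 × 1.211111 = 29.5511
flour: 13.9 × (1.86/1.48) = 13.9 × 1.256757 = 17.4689
bus fare: 16.3 × (1.54/1.14) = 16.3 × 1.350877 = 22.0193
Index = Σ wᵢ·(p₁ᵢ/p₀ᵢ) = 23.4000 + 33.4539 + 29.5511 + 17.4689 + 22.0193 = 125.8932

125.9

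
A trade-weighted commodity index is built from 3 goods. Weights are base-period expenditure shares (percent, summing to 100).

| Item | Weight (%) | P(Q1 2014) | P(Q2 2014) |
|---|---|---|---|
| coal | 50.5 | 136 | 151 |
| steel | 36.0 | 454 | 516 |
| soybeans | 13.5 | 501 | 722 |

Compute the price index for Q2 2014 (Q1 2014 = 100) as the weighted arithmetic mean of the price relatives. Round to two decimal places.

coal: 50.5 × (151/136) = 50.5 × 1.110294 = 56.0699
steel: 36.0 × (516/454) = 36.0 × 1.136564 = 40.9163
soybeans: 13.5 × (722/501) = 13.5 × 1.441118 = 19.4551
Index = Σ wᵢ·(p₁ᵢ/p₀ᵢ) = 56.0699 + 40.9163 + 19.4551 = 116.4412

116.44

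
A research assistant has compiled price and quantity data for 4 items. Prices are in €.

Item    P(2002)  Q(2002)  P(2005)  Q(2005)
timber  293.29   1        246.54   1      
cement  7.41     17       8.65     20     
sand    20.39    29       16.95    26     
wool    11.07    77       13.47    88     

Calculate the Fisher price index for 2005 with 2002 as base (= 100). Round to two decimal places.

104.15

Laspeyres component (base-period weights):
ΣP(2005)Q(2002) = 246.54×1 + 8.65×17 + 16.95×29 + 13.47×77 = 246.54 + 147.05 + 491.55 + 1037.19 = 1922.33
ΣP(2002)Q(2002) = 293.29×1 + 7.41×17 + 20.39×29 + 11.07×77 = 293.29 + 125.97 + 591.31 + 852.39 = 1862.96
L = 1922.33 / 1862.96 × 100 = 103.1869
Paasche component (current-period weights):
ΣP(2005)Q(2005) = 246.54×1 + 8.65×20 + 16.95×26 + 13.47×88 = 246.54 + 173 + 440.7 + 1185.36 = 2045.6
ΣP(2002)Q(2005) = 293.29×1 + 7.41×20 + 20.39×26 + 11.07×88 = 293.29 + 148.2 + 530.14 + 974.16 = 1945.79
P = 2045.6 / 1945.79 × 100 = 105.1295
Fisher = √(L × P) = √(103.1869 × 105.1295) = 104.1537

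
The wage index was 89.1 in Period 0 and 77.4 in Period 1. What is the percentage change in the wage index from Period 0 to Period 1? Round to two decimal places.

-13.13%

Change = (77.4 − 89.1) / 89.1 × 100
       = -11.7 / 89.1 × 100 = -13.1313%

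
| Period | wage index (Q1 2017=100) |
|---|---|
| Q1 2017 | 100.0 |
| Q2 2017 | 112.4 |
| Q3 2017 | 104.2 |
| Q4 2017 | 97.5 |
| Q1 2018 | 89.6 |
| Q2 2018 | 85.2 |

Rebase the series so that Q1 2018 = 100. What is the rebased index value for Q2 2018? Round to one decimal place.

95.1

Rebased(Q2 2018) = 85.2 / 89.6 × 100 = 95.0893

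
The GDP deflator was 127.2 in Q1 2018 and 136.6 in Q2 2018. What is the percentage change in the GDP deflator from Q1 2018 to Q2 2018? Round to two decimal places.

7.39%

Change = (136.6 − 127.2) / 127.2 × 100
       = 9.4 / 127.2 × 100 = 7.3899%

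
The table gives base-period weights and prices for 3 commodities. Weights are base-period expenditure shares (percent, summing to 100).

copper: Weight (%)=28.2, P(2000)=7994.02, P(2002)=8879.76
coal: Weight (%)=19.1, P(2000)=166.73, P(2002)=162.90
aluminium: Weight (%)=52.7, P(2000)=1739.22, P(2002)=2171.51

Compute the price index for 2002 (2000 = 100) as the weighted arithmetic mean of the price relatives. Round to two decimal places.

115.78

copper: 28.2 × (8879.76/7994.02) = 28.2 × 1.110800 = 31.3246
coal: 19.1 × (162.90/166.73) = 19.1 × 0.977029 = 18.6612
aluminium: 52.7 × (2171.51/1739.22) = 52.7 × 1.248554 = 65.7988
Index = Σ wᵢ·(p₁ᵢ/p₀ᵢ) = 31.3246 + 18.6612 + 65.7988 = 115.7846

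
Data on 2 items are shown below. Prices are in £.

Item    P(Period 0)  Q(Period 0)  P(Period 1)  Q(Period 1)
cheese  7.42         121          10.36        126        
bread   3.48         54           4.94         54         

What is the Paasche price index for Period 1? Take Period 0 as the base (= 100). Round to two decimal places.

Paasche price index uses current-period quantities as weights.
ΣP(Period 1)·Q(Period 1) = 10.36×126 + 4.94×54 = 1305.36 + 266.76 = 1572.12
ΣP(Period 0)·Q(Period 1) = 7.42×126 + 3.48×54 = 934.92 + 187.92 = 1122.84
Index = 1572.12 / 1122.84 × 100 = 140.0128

140.01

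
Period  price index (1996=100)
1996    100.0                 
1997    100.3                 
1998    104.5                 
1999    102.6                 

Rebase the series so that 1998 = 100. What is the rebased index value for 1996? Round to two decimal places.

Rebased(1996) = 100.0 / 104.5 × 100 = 95.6938

95.69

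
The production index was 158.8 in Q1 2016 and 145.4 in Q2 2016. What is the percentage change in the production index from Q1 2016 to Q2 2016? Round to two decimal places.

-8.44%

Change = (145.4 − 158.8) / 158.8 × 100
       = -13.4 / 158.8 × 100 = -8.4383%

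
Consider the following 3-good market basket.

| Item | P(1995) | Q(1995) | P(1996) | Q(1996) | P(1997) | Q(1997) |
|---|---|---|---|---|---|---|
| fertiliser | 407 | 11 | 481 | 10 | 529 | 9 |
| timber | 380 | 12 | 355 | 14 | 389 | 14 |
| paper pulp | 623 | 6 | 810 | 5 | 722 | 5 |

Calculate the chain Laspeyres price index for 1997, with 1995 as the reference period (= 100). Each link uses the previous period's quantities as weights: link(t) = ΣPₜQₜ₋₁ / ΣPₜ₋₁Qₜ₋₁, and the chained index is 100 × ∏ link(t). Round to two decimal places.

117.02

Link 1995→1996:
ΣP(1996)Q(1995) = 481×11 + 355×12 + 810×6 = 5291 + 4260 + 4860 = 14411
ΣP(1995)Q(1995) = 407×11 + 380×12 + 623×6 = 4477 + 4560 + 3738 = 12775
link = 14411/12775 = 1.128063
Link 1996→1997:
ΣP(1997)Q(1996) = 529×10 + 389×14 + 722×5 = 5290 + 5446 + 3610 = 14346
ΣP(1996)Q(1996) = 481×10 + 355×14 + 810×5 = 4810 + 4970 + 4050 = 13830
link = 14346/13830 = 1.037310
Chained index = 100 × 1.128063 × 1.037310 = 117.0151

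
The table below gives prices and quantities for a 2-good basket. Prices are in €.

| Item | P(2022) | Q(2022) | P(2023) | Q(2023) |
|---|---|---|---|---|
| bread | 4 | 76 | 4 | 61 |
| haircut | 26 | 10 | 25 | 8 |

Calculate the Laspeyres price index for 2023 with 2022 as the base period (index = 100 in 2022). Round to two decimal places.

Laspeyres price index uses base-period quantities as weights.
ΣP(2023)·Q(2022) = 4×76 + 25×10 = 304 + 250 = 554
ΣP(2022)·Q(2022) = 4×76 + 26×10 = 304 + 260 = 564
Index = 554 / 564 × 100 = 98.2270

98.23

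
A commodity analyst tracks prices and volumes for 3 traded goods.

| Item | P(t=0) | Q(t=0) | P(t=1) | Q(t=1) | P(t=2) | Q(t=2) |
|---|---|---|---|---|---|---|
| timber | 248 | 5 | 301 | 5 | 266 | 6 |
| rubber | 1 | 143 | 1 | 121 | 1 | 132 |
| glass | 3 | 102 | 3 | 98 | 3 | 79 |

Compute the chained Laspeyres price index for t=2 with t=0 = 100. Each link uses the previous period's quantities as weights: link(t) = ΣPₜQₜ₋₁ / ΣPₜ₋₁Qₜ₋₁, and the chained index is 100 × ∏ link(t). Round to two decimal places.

Link t=0→t=1:
ΣP(t=1)Q(t=0) = 301×5 + 1×143 + 3×102 = 1505 + 143 + 306 = 1954
ΣP(t=0)Q(t=0) = 248×5 + 1×143 + 3×102 = 1240 + 143 + 306 = 1689
link = 1954/1689 = 1.156898
Link t=1→t=2:
ΣP(t=2)Q(t=1) = 266×5 + 1×121 + 3×98 = 1330 + 121 + 294 = 1745
ΣP(t=1)Q(t=1) = 301×5 + 1×121 + 3×98 = 1505 + 121 + 294 = 1920
link = 1745/1920 = 0.908854
Chained index = 100 × 1.156898 × 0.908854 = 105.1451

105.15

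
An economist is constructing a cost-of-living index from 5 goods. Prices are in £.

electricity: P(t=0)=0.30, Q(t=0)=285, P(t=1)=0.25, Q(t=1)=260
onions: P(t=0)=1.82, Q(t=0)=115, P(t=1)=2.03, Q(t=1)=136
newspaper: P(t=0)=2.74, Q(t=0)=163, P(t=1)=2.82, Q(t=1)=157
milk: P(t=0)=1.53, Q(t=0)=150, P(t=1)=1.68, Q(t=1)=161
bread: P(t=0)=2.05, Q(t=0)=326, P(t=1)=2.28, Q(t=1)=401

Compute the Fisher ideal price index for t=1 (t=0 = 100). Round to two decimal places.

107.63

Laspeyres component (base-period weights):
ΣP(t=1)Q(t=0) = 0.25×285 + 2.03×115 + 2.82×163 + 1.68×150 + 2.28×326 = 71.25 + 233.45 + 459.66 + 252 + 743.28 = 1759.64
ΣP(t=0)Q(t=0) = 0.30×285 + 1.82×115 + 2.74×163 + 1.53×150 + 2.05×326 = 85.5 + 209.3 + 446.62 + 229.5 + 668.3 = 1639.22
L = 1759.64 / 1639.22 × 100 = 107.3462
Paasche component (current-period weights):
ΣP(t=1)Q(t=1) = 0.25×260 + 2.03×136 + 2.82×157 + 1.68×161 + 2.28×401 = 65 + 276.08 + 442.74 + 270.48 + 914.28 = 1968.58
ΣP(t=0)Q(t=1) = 0.30×260 + 1.82×136 + 2.74×157 + 1.53×161 + 2.05×401 = 78 + 247.52 + 430.18 + 246.33 + 822.05 = 1824.08
P = 1968.58 / 1824.08 × 100 = 107.9218
Fisher = √(L × P) = √(107.3462 × 107.9218) = 107.6336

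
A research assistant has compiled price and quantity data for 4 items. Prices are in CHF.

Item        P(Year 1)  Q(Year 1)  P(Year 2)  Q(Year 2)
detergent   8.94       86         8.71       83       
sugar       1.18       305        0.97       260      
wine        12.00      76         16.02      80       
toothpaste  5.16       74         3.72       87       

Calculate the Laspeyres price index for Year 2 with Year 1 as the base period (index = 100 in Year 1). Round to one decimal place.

104.8

Laspeyres price index uses base-period quantities as weights.
ΣP(Year 2)·Q(Year 1) = 8.71×86 + 0.97×305 + 16.02×76 + 3.72×74 = 749.06 + 295.85 + 1217.52 + 275.28 = 2537.71
ΣP(Year 1)·Q(Year 1) = 8.94×86 + 1.18×305 + 12.00×76 + 5.16×74 = 768.84 + 359.9 + 912 + 381.84 = 2422.58
Index = 2537.71 / 2422.58 × 100 = 104.7524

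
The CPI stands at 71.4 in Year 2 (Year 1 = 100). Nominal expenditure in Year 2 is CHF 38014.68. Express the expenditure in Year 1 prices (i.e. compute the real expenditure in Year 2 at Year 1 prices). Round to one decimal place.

Real = Nominal ÷ (Index/100) = 38014.68 ÷ (71.4/100)
     = 38014.68 ÷ 0.714 = 53241.8487

53241.8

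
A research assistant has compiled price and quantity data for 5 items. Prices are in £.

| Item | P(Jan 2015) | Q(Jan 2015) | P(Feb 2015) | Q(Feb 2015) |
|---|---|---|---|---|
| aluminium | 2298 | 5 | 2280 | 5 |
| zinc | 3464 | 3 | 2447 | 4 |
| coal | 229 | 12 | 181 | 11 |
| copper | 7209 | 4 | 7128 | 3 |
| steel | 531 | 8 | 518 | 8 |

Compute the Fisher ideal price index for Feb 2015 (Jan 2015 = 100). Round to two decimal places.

91.72

Laspeyres component (base-period weights):
ΣP(Feb 2015)Q(Jan 2015) = 2280×5 + 2447×3 + 181×12 + 7128×4 + 518×8 = 11400 + 7341 + 2172 + 28512 + 4144 = 53569
ΣP(Jan 2015)Q(Jan 2015) = 2298×5 + 3464×3 + 229×12 + 7209×4 + 531×8 = 11490 + 10392 + 2748 + 28836 + 4248 = 57714
L = 53569 / 57714 × 100 = 92.8180
Paasche component (current-period weights):
ΣP(Feb 2015)Q(Feb 2015) = 2280×5 + 2447×4 + 181×11 + 7128×3 + 518×8 = 11400 + 9788 + 1991 + 21384 + 4144 = 48707
ΣP(Jan 2015)Q(Feb 2015) = 2298×5 + 3464×4 + 229×11 + 7209×3 + 531×8 = 11490 + 13856 + 2519 + 21627 + 4248 = 53740
P = 48707 / 53740 × 100 = 90.6345
Fisher = √(L × P) = √(92.8180 × 90.6345) = 91.7198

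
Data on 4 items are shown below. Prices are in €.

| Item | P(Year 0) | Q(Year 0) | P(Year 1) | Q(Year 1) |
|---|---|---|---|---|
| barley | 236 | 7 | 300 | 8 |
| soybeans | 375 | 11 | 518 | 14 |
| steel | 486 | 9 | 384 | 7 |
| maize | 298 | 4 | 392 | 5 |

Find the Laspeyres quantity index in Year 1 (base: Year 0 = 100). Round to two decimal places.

Laspeyres quantity index uses base-period prices as weights.
ΣP(Year 0)·Q(Year 1) = 236×8 + 375×14 + 486×7 + 298×5 = 1888 + 5250 + 3402 + 1490 = 12030
ΣP(Year 0)·Q(Year 0) = 236×7 + 375×11 + 486×9 + 298×4 = 1652 + 4125 + 4374 + 1192 = 11343
Index = 12030 / 11343 × 100 = 106.0566

106.06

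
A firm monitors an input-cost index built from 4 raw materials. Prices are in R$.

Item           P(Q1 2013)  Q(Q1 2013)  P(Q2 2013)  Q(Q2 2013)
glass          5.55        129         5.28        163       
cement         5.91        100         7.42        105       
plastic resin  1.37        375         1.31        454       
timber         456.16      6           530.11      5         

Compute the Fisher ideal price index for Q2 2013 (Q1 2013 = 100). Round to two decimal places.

111.05

Laspeyres component (base-period weights):
ΣP(Q2 2013)Q(Q1 2013) = 5.28×129 + 7.42×100 + 1.31×375 + 530.11×6 = 681.12 + 742 + 491.25 + 3180.66 = 5095.03
ΣP(Q1 2013)Q(Q1 2013) = 5.55×129 + 5.91×100 + 1.37×375 + 456.16×6 = 715.95 + 591 + 513.75 + 2736.96 = 4557.66
L = 5095.03 / 4557.66 × 100 = 111.7905
Paasche component (current-period weights):
ΣP(Q2 2013)Q(Q2 2013) = 5.28×163 + 7.42×105 + 1.31×454 + 530.11×5 = 860.64 + 779.1 + 594.74 + 2650.55 = 4885.03
ΣP(Q1 2013)Q(Q2 2013) = 5.55×163 + 5.91×105 + 1.37×454 + 456.16×5 = 904.65 + 620.55 + 621.98 + 2280.8 = 4427.98
P = 4885.03 / 4427.98 × 100 = 110.3219
Fisher = √(L × P) = √(111.7905 × 110.3219) = 111.0537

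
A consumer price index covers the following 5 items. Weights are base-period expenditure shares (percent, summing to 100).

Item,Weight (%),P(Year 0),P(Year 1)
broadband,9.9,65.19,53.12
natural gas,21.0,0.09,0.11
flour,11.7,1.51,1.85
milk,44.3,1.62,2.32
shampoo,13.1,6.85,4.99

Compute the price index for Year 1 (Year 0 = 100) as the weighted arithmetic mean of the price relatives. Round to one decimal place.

broadband: 9.9 × (53.12/65.19) = 9.9 × 0.814849 = 8.0670
natural gas: 21.0 × (0.11/0.09) = 21.0 × 1.222222 = 25.6667
flour: 11.7 × (1.85/1.51) = 11.7 × 1.225166 = 14.3344
milk: 44.3 × (2.32/1.62) = 44.3 × 1.432099 = 63.4420
shampoo: 13.1 × (4.99/6.85) = 13.1 × 0.728467 = 9.5429
Index = Σ wᵢ·(p₁ᵢ/p₀ᵢ) = 8.0670 + 25.6667 + 14.3344 + 63.4420 + 9.5429 = 121.0530

121.1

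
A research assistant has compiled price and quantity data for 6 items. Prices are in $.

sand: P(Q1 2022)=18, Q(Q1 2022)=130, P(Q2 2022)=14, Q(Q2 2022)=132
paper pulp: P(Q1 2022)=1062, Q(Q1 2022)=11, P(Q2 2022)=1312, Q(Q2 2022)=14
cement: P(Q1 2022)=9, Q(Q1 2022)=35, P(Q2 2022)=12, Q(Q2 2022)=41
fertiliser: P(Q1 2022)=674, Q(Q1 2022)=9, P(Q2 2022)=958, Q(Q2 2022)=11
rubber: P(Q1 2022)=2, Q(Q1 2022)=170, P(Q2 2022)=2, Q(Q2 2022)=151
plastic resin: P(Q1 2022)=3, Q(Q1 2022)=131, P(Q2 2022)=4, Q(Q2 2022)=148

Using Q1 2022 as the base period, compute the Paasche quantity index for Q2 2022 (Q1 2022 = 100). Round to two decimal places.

122.87

Paasche quantity index uses current-period prices as weights.
ΣP(Q2 2022)·Q(Q2 2022) = 14×132 + 1312×14 + 12×41 + 958×11 + 2×151 + 4×148 = 1848 + 18368 + 492 + 10538 + 302 + 592 = 32140
ΣP(Q2 2022)·Q(Q1 2022) = 14×130 + 1312×11 + 12×35 + 958×9 + 2×170 + 4×131 = 1820 + 14432 + 420 + 8622 + 340 + 524 = 26158
Index = 32140 / 26158 × 100 = 122.8687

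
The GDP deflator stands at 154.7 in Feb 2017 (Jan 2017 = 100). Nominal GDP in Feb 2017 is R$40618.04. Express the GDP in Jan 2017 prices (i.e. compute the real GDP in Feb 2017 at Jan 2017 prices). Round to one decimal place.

Real = Nominal ÷ (Index/100) = 40618.04 ÷ (154.7/100)
     = 40618.04 ÷ 1.547 = 26256.0052

26256.0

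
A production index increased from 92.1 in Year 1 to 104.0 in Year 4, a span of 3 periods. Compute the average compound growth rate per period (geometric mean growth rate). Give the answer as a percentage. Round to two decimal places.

Growth factor = (104.0/92.1)^(1/3) = (1.129207)^(1/3) = 1.041337
Growth rate = 1.041337 − 1 = 0.041337 = 4.1337%

4.13%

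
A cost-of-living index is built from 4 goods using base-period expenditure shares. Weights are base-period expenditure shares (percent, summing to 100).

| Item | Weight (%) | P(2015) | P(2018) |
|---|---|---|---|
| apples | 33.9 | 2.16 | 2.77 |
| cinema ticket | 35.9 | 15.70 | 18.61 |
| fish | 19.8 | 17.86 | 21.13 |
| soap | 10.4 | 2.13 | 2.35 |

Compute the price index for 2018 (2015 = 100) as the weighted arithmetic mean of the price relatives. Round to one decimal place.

120.9

apples: 33.9 × (2.77/2.16) = 33.9 × 1.282407 = 43.4736
cinema ticket: 35.9 × (18.61/15.70) = 35.9 × 1.185350 = 42.5541
fish: 19.8 × (21.13/17.86) = 19.8 × 1.183091 = 23.4252
soap: 10.4 × (2.35/2.13) = 10.4 × 1.103286 = 11.4742
Index = Σ wᵢ·(p₁ᵢ/p₀ᵢ) = 43.4736 + 42.5541 + 23.4252 + 11.4742 = 120.9271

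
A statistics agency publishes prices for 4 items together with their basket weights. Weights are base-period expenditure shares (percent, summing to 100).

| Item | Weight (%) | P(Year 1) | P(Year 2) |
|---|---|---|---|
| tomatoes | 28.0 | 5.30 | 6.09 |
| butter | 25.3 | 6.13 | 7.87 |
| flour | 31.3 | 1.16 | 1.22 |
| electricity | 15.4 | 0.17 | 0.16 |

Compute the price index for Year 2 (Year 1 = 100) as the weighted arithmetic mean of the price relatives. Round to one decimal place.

112.1

tomatoes: 28.0 × (6.09/5.30) = 28.0 × 1.149057 = 32.1736
butter: 25.3 × (7.87/6.13) = 25.3 × 1.283850 = 32.4814
flour: 31.3 × (1.22/1.16) = 31.3 × 1.051724 = 32.9190
electricity: 15.4 × (0.16/0.17) = 15.4 × 0.941176 = 14.4941
Index = Σ wᵢ·(p₁ᵢ/p₀ᵢ) = 32.1736 + 32.4814 + 32.9190 + 14.4941 = 112.0681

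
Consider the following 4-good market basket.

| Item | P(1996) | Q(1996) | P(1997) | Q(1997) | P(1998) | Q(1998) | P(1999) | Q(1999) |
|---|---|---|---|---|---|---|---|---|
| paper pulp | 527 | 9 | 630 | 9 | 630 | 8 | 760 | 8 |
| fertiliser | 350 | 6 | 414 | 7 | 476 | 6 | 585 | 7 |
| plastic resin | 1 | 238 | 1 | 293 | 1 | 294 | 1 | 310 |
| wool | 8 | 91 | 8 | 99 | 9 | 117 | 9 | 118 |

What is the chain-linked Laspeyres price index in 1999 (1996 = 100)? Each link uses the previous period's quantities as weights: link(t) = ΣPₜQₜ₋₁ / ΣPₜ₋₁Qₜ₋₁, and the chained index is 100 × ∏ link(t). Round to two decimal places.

Link 1996→1997:
ΣP(1997)Q(1996) = 630×9 + 414×6 + 1×238 + 8×91 = 5670 + 2484 + 238 + 728 = 9120
ΣP(1996)Q(1996) = 527×9 + 350×6 + 1×238 + 8×91 = 4743 + 2100 + 238 + 728 = 7809
link = 9120/7809 = 1.167883
Link 1997→1998:
ΣP(1998)Q(1997) = 630×9 + 476×7 + 1×293 + 9×99 = 5670 + 3332 + 293 + 891 = 10186
ΣP(1997)Q(1997) = 630×9 + 414×7 + 1×293 + 8×99 = 5670 + 2898 + 293 + 792 = 9653
link = 10186/9653 = 1.055216
Link 1998→1999:
ΣP(1999)Q(1998) = 760×8 + 585×6 + 1×294 + 9×117 = 6080 + 3510 + 294 + 1053 = 10937
ΣP(1998)Q(1998) = 630×8 + 476×6 + 1×294 + 9×117 = 5040 + 2856 + 294 + 1053 = 9243
link = 10937/9243 = 1.183274
Chained index = 100 × 1.167883 × 1.055216 × 1.183274 = 145.8230

145.82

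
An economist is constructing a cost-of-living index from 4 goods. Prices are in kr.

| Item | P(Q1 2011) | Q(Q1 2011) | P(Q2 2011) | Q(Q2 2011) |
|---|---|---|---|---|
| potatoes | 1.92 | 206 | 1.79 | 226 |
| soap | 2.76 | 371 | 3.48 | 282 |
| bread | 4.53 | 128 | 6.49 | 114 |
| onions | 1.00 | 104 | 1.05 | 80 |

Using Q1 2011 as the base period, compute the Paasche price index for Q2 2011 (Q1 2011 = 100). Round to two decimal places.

Paasche price index uses current-period quantities as weights.
ΣP(Q2 2011)·Q(Q2 2011) = 1.79×226 + 3.48×282 + 6.49×114 + 1.05×80 = 404.54 + 981.36 + 739.86 + 84 = 2209.76
ΣP(Q1 2011)·Q(Q2 2011) = 1.92×226 + 2.76×282 + 4.53×114 + 1.00×80 = 433.92 + 778.32 + 516.42 + 80 = 1808.66
Index = 2209.76 / 1808.66 × 100 = 122.1766

122.18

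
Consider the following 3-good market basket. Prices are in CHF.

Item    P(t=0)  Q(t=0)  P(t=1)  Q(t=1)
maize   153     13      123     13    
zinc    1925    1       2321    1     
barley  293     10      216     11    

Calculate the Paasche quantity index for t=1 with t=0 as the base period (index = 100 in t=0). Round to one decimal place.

103.6

Paasche quantity index uses current-period prices as weights.
ΣP(t=1)·Q(t=1) = 123×13 + 2321×1 + 216×11 = 1599 + 2321 + 2376 = 6296
ΣP(t=1)·Q(t=0) = 123×13 + 2321×1 + 216×10 = 1599 + 2321 + 2160 = 6080
Index = 6296 / 6080 × 100 = 103.5526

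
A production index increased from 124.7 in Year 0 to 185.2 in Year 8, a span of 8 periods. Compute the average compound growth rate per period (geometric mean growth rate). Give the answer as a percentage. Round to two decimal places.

5.07%

Growth factor = (185.2/124.7)^(1/8) = (1.485164)^(1/8) = 1.050683
Growth rate = 1.050683 − 1 = 0.050683 = 5.0683%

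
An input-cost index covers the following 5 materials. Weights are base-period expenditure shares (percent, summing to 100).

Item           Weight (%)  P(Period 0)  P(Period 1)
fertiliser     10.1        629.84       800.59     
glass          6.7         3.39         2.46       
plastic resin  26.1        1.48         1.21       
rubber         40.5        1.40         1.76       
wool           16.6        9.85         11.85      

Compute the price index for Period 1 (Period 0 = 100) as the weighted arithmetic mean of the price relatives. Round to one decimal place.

fertiliser: 10.1 × (800.59/629.84) = 10.1 × 1.271101 = 12.8381
glass: 6.7 × (2.46/3.39) = 6.7 × 0.725664 = 4.8619
plastic resin: 26.1 × (1.21/1.48) = 26.1 × 0.817568 = 21.3385
rubber: 40.5 × (1.76/1.40) = 40.5 × 1.257143 = 50.9143
wool: 16.6 × (11.85/9.85) = 16.6 × 1.203046 = 19.9706
Index = Σ wᵢ·(p₁ᵢ/p₀ᵢ) = 12.8381 + 4.8619 + 21.3385 + 50.9143 + 19.9706 = 109.9234

109.9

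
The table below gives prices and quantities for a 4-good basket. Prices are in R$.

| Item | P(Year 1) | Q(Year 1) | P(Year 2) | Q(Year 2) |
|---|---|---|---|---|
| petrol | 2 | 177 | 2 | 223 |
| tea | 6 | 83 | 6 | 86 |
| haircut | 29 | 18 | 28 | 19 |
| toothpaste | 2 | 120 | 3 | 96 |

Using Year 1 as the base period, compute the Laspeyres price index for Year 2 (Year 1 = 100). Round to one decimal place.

Laspeyres price index uses base-period quantities as weights.
ΣP(Year 2)·Q(Year 1) = 2×177 + 6×83 + 28×18 + 3×120 = 354 + 498 + 504 + 360 = 1716
ΣP(Year 1)·Q(Year 1) = 2×177 + 6×83 + 29×18 + 2×120 = 354 + 498 + 522 + 240 = 1614
Index = 1716 / 1614 × 100 = 106.3197

106.3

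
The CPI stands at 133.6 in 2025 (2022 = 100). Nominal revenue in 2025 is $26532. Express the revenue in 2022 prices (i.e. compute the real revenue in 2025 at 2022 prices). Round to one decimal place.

19859.3

Real = Nominal ÷ (Index/100) = 26532 ÷ (133.6/100)
     = 26532 ÷ 1.336 = 19859.2814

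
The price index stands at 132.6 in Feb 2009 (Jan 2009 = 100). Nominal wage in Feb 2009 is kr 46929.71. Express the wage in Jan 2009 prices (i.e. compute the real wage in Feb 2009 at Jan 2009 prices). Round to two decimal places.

35391.94

Real = Nominal ÷ (Index/100) = 46929.71 ÷ (132.6/100)
     = 46929.71 ÷ 1.326 = 35391.9382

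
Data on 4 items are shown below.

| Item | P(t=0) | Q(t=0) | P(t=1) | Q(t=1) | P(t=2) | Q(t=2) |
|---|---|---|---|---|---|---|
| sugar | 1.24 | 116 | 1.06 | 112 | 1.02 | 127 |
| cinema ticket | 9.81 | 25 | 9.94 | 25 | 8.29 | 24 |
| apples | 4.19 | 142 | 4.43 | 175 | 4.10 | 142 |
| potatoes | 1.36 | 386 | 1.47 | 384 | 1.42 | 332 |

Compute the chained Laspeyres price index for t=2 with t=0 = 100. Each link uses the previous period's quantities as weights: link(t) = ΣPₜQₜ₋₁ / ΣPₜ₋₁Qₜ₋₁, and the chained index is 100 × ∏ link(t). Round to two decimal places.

Link t=0→t=1:
ΣP(t=1)Q(t=0) = 1.06×116 + 9.94×25 + 4.43×142 + 1.47×386 = 122.96 + 248.5 + 629.06 + 567.42 = 1567.94
ΣP(t=0)Q(t=0) = 1.24×116 + 9.81×25 + 4.19×142 + 1.36×386 = 143.84 + 245.25 + 594.98 + 524.96 = 1509.03
link = 1567.94/1509.03 = 1.039038
Link t=1→t=2:
ΣP(t=2)Q(t=1) = 1.02×112 + 8.29×25 + 4.10×175 + 1.42×384 = 114.24 + 207.25 + 717.5 + 545.28 = 1584.27
ΣP(t=1)Q(t=1) = 1.06×112 + 9.94×25 + 4.43×175 + 1.47×384 = 118.72 + 248.5 + 775.25 + 564.48 = 1706.95
link = 1584.27/1706.95 = 0.928129
Chained index = 100 × 1.039038 × 0.928129 = 96.4362

96.44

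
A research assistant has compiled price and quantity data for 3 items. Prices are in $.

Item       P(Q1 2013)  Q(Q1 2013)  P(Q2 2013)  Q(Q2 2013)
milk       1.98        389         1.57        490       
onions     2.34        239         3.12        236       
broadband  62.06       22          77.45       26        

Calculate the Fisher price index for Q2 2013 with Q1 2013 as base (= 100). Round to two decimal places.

Laspeyres component (base-period weights):
ΣP(Q2 2013)Q(Q1 2013) = 1.57×389 + 3.12×239 + 77.45×22 = 610.73 + 745.68 + 1703.9 = 3060.31
ΣP(Q1 2013)Q(Q1 2013) = 1.98×389 + 2.34×239 + 62.06×22 = 770.22 + 559.26 + 1365.32 = 2694.8
L = 3060.31 / 2694.8 × 100 = 113.5635
Paasche component (current-period weights):
ΣP(Q2 2013)Q(Q2 2013) = 1.57×490 + 3.12×236 + 77.45×26 = 769.3 + 736.32 + 2013.7 = 3519.32
ΣP(Q1 2013)Q(Q2 2013) = 1.98×490 + 2.34×236 + 62.06×26 = 970.2 + 552.24 + 1613.56 = 3136
P = 3519.32 / 3136 × 100 = 112.2232
Fisher = √(L × P) = √(113.5635 × 112.2232) = 112.8914

112.89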